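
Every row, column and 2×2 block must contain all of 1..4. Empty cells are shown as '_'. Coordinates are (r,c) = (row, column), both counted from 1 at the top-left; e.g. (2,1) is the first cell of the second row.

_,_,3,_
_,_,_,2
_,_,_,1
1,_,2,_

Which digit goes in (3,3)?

(1,4) = 4: row 1 has {3}; col 4 has {1,2}; box has {2,3} → only 4 remains.
(2,3) = 1: row 2 has {2}; col 3 has {2,3}; box has {2,3,4} → only 1 remains.
(3,3) = 4: row 3 has {1}; col 3 has {1,2,3}; box has {1,2} → only 4 remains.

4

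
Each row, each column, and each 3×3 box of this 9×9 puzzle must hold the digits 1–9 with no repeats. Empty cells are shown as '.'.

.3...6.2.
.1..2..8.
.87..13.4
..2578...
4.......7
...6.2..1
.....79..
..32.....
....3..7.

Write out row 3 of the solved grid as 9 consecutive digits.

r3c4 = 9: row 3 has {1,3,4,7,8}; col 4 has {2,5,6}; box has {1,2,6} → only 9 remains.
r3c5 = 5: row 3 has {1,3,4,7,8,9}; col 5 has {2,3,7}; box has {1,2,6,9} → only 5 remains.
r3c8 = 6: row 3 has {1,3,4,5,7,8,9}; col 8 has {2,7,8}; box has {2,3,4,8} → only 6 remains.
r3c1 = 2: row 3 has {1,3,4,5,6,7,8,9}; col 1 has {4}; box has {1,3,7,8} → only 2 remains.

287951364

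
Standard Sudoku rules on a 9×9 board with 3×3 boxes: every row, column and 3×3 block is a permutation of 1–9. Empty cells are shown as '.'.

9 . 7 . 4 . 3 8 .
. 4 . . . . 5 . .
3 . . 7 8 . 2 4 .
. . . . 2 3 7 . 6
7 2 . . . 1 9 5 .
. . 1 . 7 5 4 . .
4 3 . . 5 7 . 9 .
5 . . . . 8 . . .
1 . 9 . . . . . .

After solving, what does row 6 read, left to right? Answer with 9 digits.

R1C9 = 1 (sole candidate).
R3C9 = 9 (sole candidate).
R4C1 = 8 (sole candidate).
R4C8 = 1 (sole candidate).
R5C5 = 6 (sole candidate).
R6C1 = 6: row 6 has {1,4,5,7}; col 1 has {1,3,4,5,7,8,9}; box has {1,2,7,8} → only 6 remains.
R6C2 = 9: row 6 has {1,4,5,6,7}; col 2 has {2,3,4}; box has {1,2,6,7,8} → only 9 remains.
R6C4 = 8: row 6 has {1,4,5,6,7,9}; col 4 has {7}; box has {1,2,3,5,6,7} → only 8 remains.
R9C5 = 3 (sole candidate).
R2C1 = 2 (sole candidate).
R2C9 = 7 (sole candidate).
R3C6 = 6 (sole candidate).
R4C2 = 5 (sole candidate).
R4C3 = 4 (sole candidate).
R4C4 = 9 (sole candidate).
R5C3 = 3 (sole candidate).
R5C4 = 4 (sole candidate).
R5C9 = 8 (sole candidate).
R7C9 = 2 (sole candidate).
R1C2 = 6 (sole candidate).
R1C6 = 2 (sole candidate).
R2C3 = 8 (sole candidate).
R2C6 = 9 (sole candidate).
R2C8 = 6 (sole candidate).
R3C2 = 1 (sole candidate).
R3C3 = 5 (sole candidate).
R6C9 = 3: row 6 has {1,4,5,6,7,8,9}; col 9 has {1,2,6,7,8,9}; box has {1,4,5,6,7,8,9} → only 3 remains.
R7C3 = 6 (sole candidate).
R7C4 = 1 (sole candidate).
R7C7 = 8 (sole candidate).
R8C2 = 7 (sole candidate).
R8C3 = 2 (sole candidate).
R8C4 = 6 (sole candidate).
R8C5 = 9 (sole candidate).
R8C7 = 1 (sole candidate).
R8C8 = 3 (sole candidate).
R8C9 = 4 (sole candidate).
R9C2 = 8 (sole candidate).
R9C4 = 2 (sole candidate).
R9C6 = 4 (sole candidate).
R9C7 = 6 (sole candidate).
R9C8 = 7 (sole candidate).
R9C9 = 5 (sole candidate).
R1C4 = 5 (sole candidate).
R2C4 = 3 (sole candidate).
R2C5 = 1 (sole candidate).
R6C8 = 2: row 6 has {1,3,4,5,6,7,8,9}; col 8 has {1,3,4,5,6,7,8,9}; box has {1,3,4,5,6,7,8,9} → only 2 remains.

691875423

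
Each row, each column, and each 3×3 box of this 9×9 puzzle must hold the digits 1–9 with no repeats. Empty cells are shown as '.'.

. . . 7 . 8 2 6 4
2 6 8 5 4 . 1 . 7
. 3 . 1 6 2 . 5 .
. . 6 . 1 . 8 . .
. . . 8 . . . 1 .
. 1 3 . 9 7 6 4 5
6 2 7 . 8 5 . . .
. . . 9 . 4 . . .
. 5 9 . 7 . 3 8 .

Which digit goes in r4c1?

r1c2 = 9 (sole candidate).
r1c5 = 3 (sole candidate).
r2c6 = 9 (sole candidate).
r2c8 = 3 (sole candidate).
r3c3 = 4 (sole candidate).
r3c7 = 9 (sole candidate).
r3c9 = 8 (sole candidate).
r4c6 = 3 (sole candidate).
r5c6 = 6 (sole candidate).
r5c7 = 7 (sole candidate).
r6c1 = 8 (sole candidate).
r6c4 = 2 (sole candidate).
r7c4 = 3 (sole candidate).
r7c7 = 4 (sole candidate).
r7c8 = 9 (sole candidate).
r7c9 = 1 (sole candidate).
r8c2 = 8 (sole candidate).
r8c3 = 1 (sole candidate).
r8c5 = 2 (sole candidate).
r8c7 = 5 (sole candidate).
r8c8 = 7 (sole candidate).
r8c9 = 6 (sole candidate).
r9c1 = 4 (sole candidate).
r9c4 = 6 (sole candidate).
r9c6 = 1 (sole candidate).
r9c9 = 2 (sole candidate).
r1c3 = 5 (sole candidate).
r3c1 = 7 (sole candidate).
r4c4 = 4 (sole candidate).
r4c8 = 2 (sole candidate).
r4c9 = 9 (sole candidate).
r5c2 = 4 (sole candidate).
r5c3 = 2 (sole candidate).
r5c5 = 5 (sole candidate).
r5c9 = 3 (sole candidate).
r8c1 = 3 (sole candidate).
r1c1 = 1 (sole candidate).
r4c1 = 5: row 4 has {1,2,3,4,6,8,9}; col 1 has {1,2,3,4,6,7,8}; box has {1,2,3,4,6,8} → only 5 remains.

5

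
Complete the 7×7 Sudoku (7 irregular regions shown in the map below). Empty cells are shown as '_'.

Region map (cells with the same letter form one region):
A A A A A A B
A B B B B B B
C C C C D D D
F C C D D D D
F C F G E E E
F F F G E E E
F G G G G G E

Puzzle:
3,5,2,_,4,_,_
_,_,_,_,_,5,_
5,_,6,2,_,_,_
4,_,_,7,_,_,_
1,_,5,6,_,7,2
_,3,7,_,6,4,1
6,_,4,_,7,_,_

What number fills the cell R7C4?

3

R1C4 = 1 (sole candidate).
R1C6 = 6 (sole candidate).
R1C7 = 7 (sole candidate).
R2C1 = 7 (sole candidate).
R4C2 = 1 (sole candidate).
R4C3 = 3 (sole candidate).
R4C6 = 2 (sole candidate).
R5C2 = 4 (sole candidate).
R5C5 = 3 (sole candidate).
R6C1 = 2 (sole candidate).
R6C4 = 5 (sole candidate).
R7C2 = 2 (sole candidate).
R7C4 = 3: row 7 has {2,4,6,7}; col 4 has {1,2,5,6,7}; region has {2,4,5,6,7} → only 3 remains.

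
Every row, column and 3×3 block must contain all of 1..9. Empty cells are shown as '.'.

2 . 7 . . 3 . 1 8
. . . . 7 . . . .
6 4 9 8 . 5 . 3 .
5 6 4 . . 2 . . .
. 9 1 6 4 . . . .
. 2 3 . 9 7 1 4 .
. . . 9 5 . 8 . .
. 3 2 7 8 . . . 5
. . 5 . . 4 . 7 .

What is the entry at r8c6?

r1c2 = 5: row 1 has {1,2,3,7,8}; col 2 has {2,3,4,6,9}; box has {2,4,6,7,9} → only 5 remains.
r1c4 = 4: row 1 has {1,2,3,5,7,8}; col 4 has {6,7,8,9}; box has {3,5,7,8} → only 4 remains.
r1c5 = 6: row 1 has {1,2,3,4,5,7,8}; col 5 has {4,5,7,8,9}; box has {3,4,5,7,8} → only 6 remains.
r1c7 = 9: row 1 has {1,2,3,4,5,6,7,8}; col 7 has {1,8}; box has {1,3,8} → only 9 remains.
r2c3 = 8: row 2 has {7}; col 3 has {1,2,3,4,5,7,9}; box has {2,4,5,6,7,9} → only 8 remains.
r5c6 = 8: row 5 has {1,4,6,9}; col 6 has {2,3,4,5,7}; box has {2,4,6,7,9} → only 8 remains.
r6c1 = 8: row 6 has {1,2,3,4,7,9}; col 1 has {2,5,6}; box has {1,2,3,4,5,6,9} → only 8 remains.
r6c4 = 5: row 6 has {1,2,3,4,7,8,9}; col 4 has {4,6,7,8,9}; box has {2,4,6,7,8,9} → only 5 remains.
r6c9 = 6: row 6 has {1,2,3,4,5,7,8,9}; col 9 has {5,8}; box has {1,4} → only 6 remains.
r7c3 = 6: row 7 has {5,8,9}; col 3 has {1,2,3,4,5,7,8,9}; box has {2,3,5} → only 6 remains.
r7c6 = 1: row 7 has {5,6,8,9}; col 6 has {2,3,4,5,7,8}; box has {4,5,7,8,9} → only 1 remains.
r7c8 = 2: row 7 has {1,5,6,8,9}; col 8 has {1,3,4,7}; box has {5,7,8} → only 2 remains.
r8c6 = 6: row 8 has {2,3,5,7,8}; col 6 has {1,2,3,4,5,7,8}; box has {1,4,5,7,8,9} → only 6 remains.

6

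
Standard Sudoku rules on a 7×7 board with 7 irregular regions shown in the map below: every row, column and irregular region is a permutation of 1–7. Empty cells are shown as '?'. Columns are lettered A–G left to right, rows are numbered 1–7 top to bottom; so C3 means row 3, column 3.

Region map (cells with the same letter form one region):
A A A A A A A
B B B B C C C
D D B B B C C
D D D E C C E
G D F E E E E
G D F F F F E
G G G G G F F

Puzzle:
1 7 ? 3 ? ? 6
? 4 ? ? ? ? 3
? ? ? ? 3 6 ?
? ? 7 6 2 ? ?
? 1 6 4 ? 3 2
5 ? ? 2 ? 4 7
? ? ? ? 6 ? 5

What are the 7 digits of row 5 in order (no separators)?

7164532

G4 = 1 (sole candidate).
A5 = 7: row 5 has {1,2,3,4,6}; col 1 has {1,5}; region has {5,6} → only 7 remains.
E5 = 5: row 5 has {1,2,3,4,6,7}; col 5 has {2,3,6}; region has {1,2,3,4,6,7} → only 5 remains.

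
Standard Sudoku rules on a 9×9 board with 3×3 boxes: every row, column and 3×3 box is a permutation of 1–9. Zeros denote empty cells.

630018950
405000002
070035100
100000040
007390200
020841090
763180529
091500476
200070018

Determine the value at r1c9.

r1c3 = 2: row 1 has {1,3,5,6,8,9}; col 3 has {1,3,5,7}; box has {3,4,5,6,7} → only 2 remains.
r2c5 = 6: row 2 has {2,4,5}; col 5 has {1,3,4,7,8,9}; box has {1,3,5,8} → only 6 remains.
r3c9 = 4: row 3 has {1,3,5,7}; col 9 has {2,6,8,9}; box has {1,2,5,9} → only 4 remains.
r5c6 = 6: row 5 has {2,3,7,9}; col 6 has {1,5,8}; box has {1,3,4,8,9} → only 6 remains.
r5c8 = 8: row 5 has {2,3,6,7,9}; col 8 has {1,2,4,5,7,9}; box has {2,4,9} → only 8 remains.
r6c3 = 6: row 6 has {1,2,4,8,9}; col 3 has {1,2,3,5,7}; box has {1,2,7} → only 6 remains.
r7c6 = 4: row 7 has {1,2,3,5,6,7,8,9}; col 6 has {1,5,6,8}; box has {1,5,7,8} → only 4 remains.
r8c1 = 8: row 8 has {1,4,5,6,7,9}; col 1 has {1,2,4,6,7}; box has {1,2,3,6,7,9} → only 8 remains.
r8c5 = 2: row 8 has {1,4,5,6,7,8,9}; col 5 has {1,3,4,6,7,8,9}; box has {1,4,5,7,8} → only 2 remains.
r8c6 = 3: row 8 has {1,2,4,5,6,7,8,9}; col 6 has {1,4,5,6,8}; box has {1,2,4,5,7,8} → only 3 remains.
r9c3 = 4: row 9 has {1,2,7,8}; col 3 has {1,2,3,5,6,7}; box has {1,2,3,6,7,8,9} → only 4 remains.
r9c6 = 9: row 9 has {1,2,4,7,8}; col 6 has {1,3,4,5,6,8}; box has {1,2,3,4,5,7,8} → only 9 remains.
r9c7 = 3: row 9 has {1,2,4,7,8,9}; col 7 has {1,2,4,5,9}; box has {1,2,4,5,6,7,8,9} → only 3 remains.
r1c9 = 7: row 1 has {1,2,3,5,6,8,9}; col 9 has {2,4,6,8,9}; box has {1,2,4,5,9} → only 7 remains.

7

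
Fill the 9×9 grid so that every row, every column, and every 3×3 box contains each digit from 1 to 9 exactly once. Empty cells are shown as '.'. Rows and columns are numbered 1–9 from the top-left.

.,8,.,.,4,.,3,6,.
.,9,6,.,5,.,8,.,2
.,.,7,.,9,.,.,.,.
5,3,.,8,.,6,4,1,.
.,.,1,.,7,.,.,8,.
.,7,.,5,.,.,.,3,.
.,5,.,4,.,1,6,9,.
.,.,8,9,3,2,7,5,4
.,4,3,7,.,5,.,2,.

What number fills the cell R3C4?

6

R1C6 = 7 (sole candidate).
R2C6 = 3 (sole candidate).
R3C6 = 8 (sole candidate).
R3C8 = 4 (sole candidate).
R4C5 = 2 (sole candidate).
R5C4 = 3 (sole candidate).
R6C5 = 1 (sole candidate).
R7C3 = 2 (sole candidate).
R7C5 = 8 (sole candidate).
R7C9 = 3 (sole candidate).
R9C5 = 6 (sole candidate).
R9C7 = 1 (sole candidate).
R9C9 = 8 (sole candidate).
R1C3 = 5 (sole candidate).
R2C4 = 1 (sole candidate).
R2C8 = 7 (sole candidate).
R3C7 = 5 (sole candidate).
R3C9 = 1 (sole candidate).
R4C3 = 9 (sole candidate).
R4C9 = 7 (sole candidate).
R6C3 = 4 (sole candidate).
R6C6 = 9 (sole candidate).
R6C7 = 2 (sole candidate).
R6C9 = 6 (sole candidate).
R7C1 = 7 (sole candidate).
R9C1 = 9 (sole candidate).
R1C4 = 2 (sole candidate).
R1C9 = 9 (sole candidate).
R2C1 = 4 (sole candidate).
R3C2 = 2 (sole candidate).
R3C4 = 6: row 3 has {1,2,4,5,7,8,9}; col 4 has {1,2,3,4,5,7,8,9}; box has {1,2,3,4,5,7,8,9} → only 6 remains.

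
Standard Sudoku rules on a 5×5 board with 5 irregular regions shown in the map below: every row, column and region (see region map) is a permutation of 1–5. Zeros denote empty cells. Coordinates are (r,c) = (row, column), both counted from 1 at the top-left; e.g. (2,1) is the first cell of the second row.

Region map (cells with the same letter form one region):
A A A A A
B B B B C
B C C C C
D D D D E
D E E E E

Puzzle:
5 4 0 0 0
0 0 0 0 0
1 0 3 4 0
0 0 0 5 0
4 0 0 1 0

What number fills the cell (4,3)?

2

(2,5) = 1: in row 2, 1 can only go here (every other open cell in that row sees a 1).
(2,3) = 4: in row 2, 4 can only go here (every other open cell in that row sees a 4).
(1,3) = 1: in row 1, 1 can only go here (every other open cell in that row sees a 1).
(4,3) = 2: row 4 has {5}; col 3 has {1,3,4}; region has {4,5} → only 2 remains.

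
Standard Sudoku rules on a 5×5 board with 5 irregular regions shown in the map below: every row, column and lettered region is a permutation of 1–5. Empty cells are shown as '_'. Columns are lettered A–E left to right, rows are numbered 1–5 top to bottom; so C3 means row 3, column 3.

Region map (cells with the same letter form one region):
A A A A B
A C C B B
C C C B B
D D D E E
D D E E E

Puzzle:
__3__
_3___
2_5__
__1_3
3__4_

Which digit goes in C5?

C2 = 4: row 2 has {3}; col 3 has {1,3,5}; region has {2,3,5} → only 4 remains.
B3 = 1: row 3 has {2,5}; col 2 has {3}; region has {2,3,4,5} → only 1 remains.
D3 = 3: row 3 has {1,2,5}; col 4 has {4}; region has {} → only 3 remains.
E3 = 4: row 3 has {1,2,3,5}; col 5 has {3}; region has {3} → only 4 remains.
C5 = 2: row 5 has {3,4}; col 3 has {1,3,4,5}; region has {3,4} → only 2 remains.

2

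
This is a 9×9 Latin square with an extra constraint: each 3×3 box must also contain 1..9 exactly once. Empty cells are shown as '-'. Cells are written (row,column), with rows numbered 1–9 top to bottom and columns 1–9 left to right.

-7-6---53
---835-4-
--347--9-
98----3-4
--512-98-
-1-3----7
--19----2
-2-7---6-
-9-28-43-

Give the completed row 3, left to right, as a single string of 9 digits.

(2,2) = 6 (sole candidate).
(2,9) = 1 (sole candidate).
(3,2) = 5: row 3 has {3,4,7,9}; col 2 has {1,2,6,7,8,9}; box has {3,6,7} → only 5 remains.
(4,4) = 5 (sole candidate).
(4,5) = 6 (sole candidate).
(4,6) = 7 (sole candidate).
(5,6) = 4 (sole candidate).
(5,9) = 6 (sole candidate).
(6,5) = 9 (sole candidate).
(6,6) = 8 (sole candidate).
(6,8) = 2 (sole candidate).
(7,8) = 7 (sole candidate).
(9,9) = 5 (sole candidate).
(1,5) = 1 (sole candidate).
(2,1) = 2 (sole candidate).
(2,3) = 9 (sole candidate).
(2,7) = 7 (sole candidate).
(3,6) = 2: row 3 has {3,4,5,7,9}; col 6 has {4,5,7,8}; box has {1,3,4,5,6,7,8} → only 2 remains.
(3,9) = 8: row 3 has {2,3,4,5,7,9}; col 9 has {1,2,3,4,5,6,7}; box has {1,3,4,5,7,9} → only 8 remains.
(4,3) = 2 (sole candidate).
(4,8) = 1 (sole candidate).
(5,2) = 3 (sole candidate).
(6,7) = 5 (sole candidate).
(7,2) = 4 (sole candidate).
(7,5) = 5 (sole candidate).
(7,7) = 8 (sole candidate).
(8,3) = 8 (sole candidate).
(8,5) = 4 (sole candidate).
(8,7) = 1 (sole candidate).
(8,9) = 9 (sole candidate).
(1,3) = 4 (sole candidate).
(1,6) = 9 (sole candidate).
(1,7) = 2 (sole candidate).
(3,1) = 1: row 3 has {2,3,4,5,7,8,9}; col 1 has {2,9}; box has {2,3,4,5,6,7,9} → only 1 remains.
(3,7) = 6: row 3 has {1,2,3,4,5,7,8,9}; col 7 has {1,2,3,4,5,7,8,9}; box has {1,2,3,4,5,7,8,9} → only 6 remains.

153472698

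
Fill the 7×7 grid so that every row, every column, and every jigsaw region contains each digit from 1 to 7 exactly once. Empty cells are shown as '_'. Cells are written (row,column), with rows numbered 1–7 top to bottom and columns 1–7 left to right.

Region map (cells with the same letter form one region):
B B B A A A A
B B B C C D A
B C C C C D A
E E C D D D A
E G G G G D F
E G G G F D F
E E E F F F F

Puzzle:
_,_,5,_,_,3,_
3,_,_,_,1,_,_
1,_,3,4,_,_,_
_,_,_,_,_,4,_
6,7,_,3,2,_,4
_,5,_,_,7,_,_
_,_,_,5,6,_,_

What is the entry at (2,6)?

(1,5) = 4 (sole candidate).
(3,5) = 5 (sole candidate).
(4,5) = 3 (sole candidate).
(5,3) = 1 (sole candidate).
(5,6) = 5 (sole candidate).
(6,4) = 6 (sole candidate).
(6,3) = 4 (sole candidate).
(6,1) = 2 (sole candidate).
(6,6) = 1 (sole candidate).
(6,7) = 3 (sole candidate).
(7,3) = 7 (sole candidate).
(7,6) = 2 (sole candidate).
(7,7) = 1 (sole candidate).
(1,1) = 7 (sole candidate).
(4,1) = 5 (sole candidate).
(4,2) = 1 (sole candidate).
(7,1) = 4 (sole candidate).
(7,2) = 3 (sole candidate).
(1,4) = 1 (hidden single in row 1).
(2,2) = 4 (hidden single in row 2).
(2,7) = 5 (hidden single in row 2).
(2,4) = 7 (hidden single in region C).
(2,6) = 6: row 2 has {1,3,4,5,7}; col 6 has {1,2,3,4,5}; region has {1,3,4,5} → only 6 remains.

6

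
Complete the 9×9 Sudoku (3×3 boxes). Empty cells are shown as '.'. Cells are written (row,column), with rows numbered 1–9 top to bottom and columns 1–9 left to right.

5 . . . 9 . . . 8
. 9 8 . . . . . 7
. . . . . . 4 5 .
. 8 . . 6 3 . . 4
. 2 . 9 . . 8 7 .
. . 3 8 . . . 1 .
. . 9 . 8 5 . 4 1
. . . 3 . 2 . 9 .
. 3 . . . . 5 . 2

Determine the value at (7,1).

(4,8) = 2: row 4 has {3,4,6,8}; col 8 has {1,4,5,7,9}; box has {1,4,7,8} → only 2 remains.
(8,9) = 6: row 8 has {2,3,9}; col 9 has {1,2,4,7,8}; box has {1,2,4,5,9} → only 6 remains.
(9,8) = 8: row 9 has {2,3,5}; col 8 has {1,2,4,5,7,9}; box has {1,2,4,5,6,9} → only 8 remains.
(4,7) = 9: row 4 has {2,3,4,6,8}; col 7 has {4,5,8}; box has {1,2,4,7,8} → only 9 remains.
(6,7) = 6: row 6 has {1,3,8}; col 7 has {4,5,8,9}; box has {1,2,4,7,8,9} → only 6 remains.
(6,9) = 5: row 6 has {1,3,6,8}; col 9 has {1,2,4,6,7,8}; box has {1,2,4,6,7,8,9} → only 5 remains.
(8,7) = 7: row 8 has {2,3,6,9}; col 7 has {4,5,6,8,9}; box has {1,2,4,5,6,8,9} → only 7 remains.
(5,9) = 3: row 5 has {2,7,8,9}; col 9 has {1,2,4,5,6,7,8}; box has {1,2,4,5,6,7,8,9} → only 3 remains.
(7,7) = 3: row 7 has {1,4,5,8,9}; col 7 has {4,5,6,7,8,9}; box has {1,2,4,5,6,7,8,9} → only 3 remains.
(3,9) = 9: row 3 has {4,5}; col 9 has {1,2,3,4,5,6,7,8}; box has {4,5,7,8} → only 9 remains.
(1,8) = 3: in row 1, 3 can only go here (every other open cell in that row sees a 3).
(2,8) = 6: row 2 has {7,8,9}; col 8 has {1,2,3,4,5,7,8,9}; box has {3,4,5,7,8,9} → only 6 remains.
(3,6) = 8: in row 3, 8 can only go here (every other open cell in that row sees an 8).
(6,1) = 9: in row 6, 9 can only go here (every other open cell in that row sees a 9).
(6,5) = 2: in row 6, 2 can only go here (every other open cell in that row sees a 2).
(7,1) = 2: in row 7, 2 can only go here (every other open cell in that row sees a 2).

2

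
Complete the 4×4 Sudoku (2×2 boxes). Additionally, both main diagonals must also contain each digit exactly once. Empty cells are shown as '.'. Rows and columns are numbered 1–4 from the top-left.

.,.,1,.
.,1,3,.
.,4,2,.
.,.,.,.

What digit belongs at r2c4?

r1c4 = 2: row 1 has {1}; col 4 has {}; box has {1,3}; anti-diagonal has {3,4} → only 2 remains.
r2c4 = 4: row 2 has {1,3}; col 4 has {2}; box has {1,2,3} → only 4 remains.

4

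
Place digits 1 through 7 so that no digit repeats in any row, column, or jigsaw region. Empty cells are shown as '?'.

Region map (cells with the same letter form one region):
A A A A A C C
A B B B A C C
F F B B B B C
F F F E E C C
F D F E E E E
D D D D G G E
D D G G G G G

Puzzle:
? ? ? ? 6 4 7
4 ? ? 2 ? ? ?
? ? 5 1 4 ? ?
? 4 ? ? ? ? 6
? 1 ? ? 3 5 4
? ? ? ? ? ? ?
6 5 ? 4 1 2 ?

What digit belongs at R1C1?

R4C4 = 7 (sole candidate).
R4C5 = 2 (sole candidate).
R5C4 = 6 (sole candidate).
R6C4 = 3 (sole candidate).
R6C7 = 1 (sole candidate).
R7C7 = 3 (sole candidate).
R1C4 = 5 (sole candidate).
R2C5 = 7 (sole candidate).
R2C7 = 5 (sole candidate).
R3C7 = 2 (sole candidate).
R6C5 = 5 (sole candidate).
R7C3 = 7 (sole candidate).
R5C3 = 2 (sole candidate).
R6C3 = 4 (sole candidate).
R6C6 = 6 (sole candidate).
R5C1 = 7 (sole candidate).
R6C1 = 2 (sole candidate).
R6C2 = 7 (sole candidate).
R3C1 = 3 (sole candidate).
R3C2 = 6 (sole candidate).
R3C6 = 7 (sole candidate).
R4C3 = 1 (sole candidate).
R4C6 = 3 (sole candidate).
R1C1 = 1: row 1 has {4,5,6,7}; col 1 has {2,3,4,6,7}; region has {4,5,6,7} → only 1 remains.

1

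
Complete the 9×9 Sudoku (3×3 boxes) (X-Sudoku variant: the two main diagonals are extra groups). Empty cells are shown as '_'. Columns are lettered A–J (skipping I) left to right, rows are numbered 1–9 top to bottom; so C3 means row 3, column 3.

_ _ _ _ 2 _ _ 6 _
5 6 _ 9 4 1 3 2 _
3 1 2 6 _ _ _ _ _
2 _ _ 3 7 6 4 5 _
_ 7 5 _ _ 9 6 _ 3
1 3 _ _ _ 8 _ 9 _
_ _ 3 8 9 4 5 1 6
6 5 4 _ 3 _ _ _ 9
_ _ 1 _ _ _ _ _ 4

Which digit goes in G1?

1

E5 = 1: row 5 has {3,5,6,7,9}; col 5 has {2,3,4,7,9}; box has {3,6,7,8,9}; main diagonal has {2,3,4,5,6,8}; anti-diagonal has {2,3,5,6} → only 1 remains.
H5 = 8: row 5 has {1,3,5,6,7,9}; col 8 has {1,2,5,6,9}; box has {3,4,5,6,9} → only 8 remains.
C6 = 6: row 6 has {1,3,8,9}; col 3 has {1,2,3,4,5}; box has {1,2,3,5,7} → only 6 remains.
D6 = 4: row 6 has {1,3,6,8,9}; col 4 has {3,6,8,9}; box has {1,3,6,7,8,9}; anti-diagonal has {1,2,3,5,6} → only 4 remains.
E6 = 5: row 6 has {1,3,4,6,8,9}; col 5 has {1,2,3,4,7,9}; box has {1,3,4,6,7,8,9} → only 5 remains.
A7 = 7: row 7 has {1,3,4,5,6,8,9}; col 1 has {1,2,3,5,6}; box has {1,3,4,5,6} → only 7 remains.
B7 = 2: row 7 has {1,3,4,5,6,7,8,9}; col 2 has {1,3,5,6,7}; box has {1,3,4,5,6,7} → only 2 remains.
H8 = 7: row 8 has {3,4,5,6,9}; col 8 has {1,2,5,6,8,9}; box has {1,4,5,6,9}; main diagonal has {1,2,3,4,5,6,8} → only 7 remains.
E9 = 6: row 9 has {1,4}; col 5 has {1,2,3,4,5,7,9}; box has {3,4,8,9} → only 6 remains.
H9 = 3: row 9 has {1,4,6}; col 8 has {1,2,5,6,7,8,9}; box has {1,4,5,6,7,9} → only 3 remains.
A1 = 9: row 1 has {2,6}; col 1 has {1,2,3,5,6,7}; box has {1,2,3,5,6}; main diagonal has {1,2,3,4,5,6,7,8} → only 9 remains.
E3 = 8: row 3 has {1,2,3,6}; col 5 has {1,2,3,4,5,6,7,9}; box has {1,2,4,6,9} → only 8 remains.
H3 = 4: row 3 has {1,2,3,6,8}; col 8 has {1,2,3,5,6,7,8,9}; box has {2,3,6} → only 4 remains.
J4 = 1: row 4 has {2,3,4,5,6,7}; col 9 has {3,4,6,9}; box has {3,4,5,6,8,9} → only 1 remains.
A5 = 4: row 5 has {1,3,5,6,7,8,9}; col 1 has {1,2,3,5,6,7,9}; box has {1,2,3,5,6,7} → only 4 remains.
D5 = 2: row 5 has {1,3,4,5,6,7,8,9}; col 4 has {3,4,6,8,9}; box has {1,3,4,5,6,7,8,9} → only 2 remains.
D8 = 1: row 8 has {3,4,5,6,7,9}; col 4 has {2,3,4,6,8,9}; box has {3,4,6,8,9} → only 1 remains.
F8 = 2: row 8 has {1,3,4,5,6,7,9}; col 6 has {1,4,6,8,9}; box has {1,3,4,6,8,9} → only 2 remains.
G8 = 8: row 8 has {1,2,3,4,5,6,7,9}; col 7 has {3,4,5,6}; box has {1,3,4,5,6,7,9} → only 8 remains.
A9 = 8: row 9 has {1,3,4,6}; col 1 has {1,2,3,4,5,6,7,9}; box has {1,2,3,4,5,6,7}; anti-diagonal has {1,2,3,4,5,6} → only 8 remains.
B9 = 9: row 9 has {1,3,4,6,8}; col 2 has {1,2,3,5,6,7}; box has {1,2,3,4,5,6,7,8} → only 9 remains.
G9 = 2: row 9 has {1,3,4,6,8,9}; col 7 has {3,4,5,6,8}; box has {1,3,4,5,6,7,8,9} → only 2 remains.
J1 = 7: row 1 has {2,6,9}; col 9 has {1,3,4,6,9}; box has {2,3,4,6}; anti-diagonal has {1,2,3,4,5,6,8} → only 7 remains.
J2 = 8: row 2 has {1,2,3,4,5,6,9}; col 9 has {1,3,4,6,7,9}; box has {2,3,4,6,7} → only 8 remains.
G3 = 9: row 3 has {1,2,3,4,6,8}; col 7 has {2,3,4,5,6,8}; box has {2,3,4,6,7,8}; anti-diagonal has {1,2,3,4,5,6,7,8} → only 9 remains.
J3 = 5: row 3 has {1,2,3,4,6,8,9}; col 9 has {1,3,4,6,7,8,9}; box has {2,3,4,6,7,8,9} → only 5 remains.
B4 = 8: row 4 has {1,2,3,4,5,6,7}; col 2 has {1,2,3,5,6,7,9}; box has {1,2,3,4,5,6,7} → only 8 remains.
C4 = 9: row 4 has {1,2,3,4,5,6,7,8}; col 3 has {1,2,3,4,5,6}; box has {1,2,3,4,5,6,7,8} → only 9 remains.
G6 = 7: row 6 has {1,3,4,5,6,8,9}; col 7 has {2,3,4,5,6,8,9}; box has {1,3,4,5,6,8,9} → only 7 remains.
J6 = 2: row 6 has {1,3,4,5,6,7,8,9}; col 9 has {1,3,4,5,6,7,8,9}; box has {1,3,4,5,6,7,8,9} → only 2 remains.
B1 = 4: row 1 has {2,6,7,9}; col 2 has {1,2,3,5,6,7,8,9}; box has {1,2,3,5,6,9} → only 4 remains.
C1 = 8: row 1 has {2,4,6,7,9}; col 3 has {1,2,3,4,5,6,9}; box has {1,2,3,4,5,6,9} → only 8 remains.
D1 = 5: row 1 has {2,4,6,7,8,9}; col 4 has {1,2,3,4,6,8,9}; box has {1,2,4,6,8,9} → only 5 remains.
F1 = 3: row 1 has {2,4,5,6,7,8,9}; col 6 has {1,2,4,6,8,9}; box has {1,2,4,5,6,8,9} → only 3 remains.
G1 = 1: row 1 has {2,3,4,5,6,7,8,9}; col 7 has {2,3,4,5,6,7,8,9}; box has {2,3,4,5,6,7,8,9} → only 1 remains.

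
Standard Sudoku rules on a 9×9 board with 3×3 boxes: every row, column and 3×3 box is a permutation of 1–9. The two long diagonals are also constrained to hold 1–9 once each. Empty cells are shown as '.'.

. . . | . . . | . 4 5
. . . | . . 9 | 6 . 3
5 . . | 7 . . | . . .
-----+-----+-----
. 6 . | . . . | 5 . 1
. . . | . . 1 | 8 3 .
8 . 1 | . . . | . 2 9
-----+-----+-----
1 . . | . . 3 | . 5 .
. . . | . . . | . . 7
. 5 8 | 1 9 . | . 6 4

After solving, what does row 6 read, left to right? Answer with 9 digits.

R4C8 = 7 (sole candidate).
R5C9 = 6 (sole candidate).
R6C7 = 4: row 6 has {1,2,8,9}; col 7 has {5,6,8}; box has {1,2,3,5,6,7,8,9} → only 4 remains.
R5C3 = 5 (hidden single in column 3).
R1C7 = 7 (hidden single in column 7).
R6C6 = 5: in main diagonal, 5 can only go here (every other open cell in that diagonal sees a 5).
R9C6 = 7 (hidden single in column 6).
Singles propagation stalls; R6C2 is still open with candidates {3,7}.
  Try R6C2 = 7: this forces R5C5=7; then row 7 has no cell left for 7 — contradiction.
So R6C2 = 3.
R6C4 = 6: row 6 has {1,2,3,4,5,8,9}; col 4 has {1,7}; box has {1,5}; anti-diagonal has {5} → only 6 remains.
R6C5 = 7: row 6 has {1,2,3,4,5,6,8,9}; col 5 has {9}; box has {1,5,6} → only 7 remains.

831675429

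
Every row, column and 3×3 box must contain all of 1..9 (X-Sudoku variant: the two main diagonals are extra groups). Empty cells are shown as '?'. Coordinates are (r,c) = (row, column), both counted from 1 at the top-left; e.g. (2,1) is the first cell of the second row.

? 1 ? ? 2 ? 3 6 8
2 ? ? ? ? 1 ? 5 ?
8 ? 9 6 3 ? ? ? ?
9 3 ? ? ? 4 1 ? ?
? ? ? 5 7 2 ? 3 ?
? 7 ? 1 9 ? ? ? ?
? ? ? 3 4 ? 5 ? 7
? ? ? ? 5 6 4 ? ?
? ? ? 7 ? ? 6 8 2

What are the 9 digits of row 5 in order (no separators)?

681572934

(1,1) = 4: row 1 has {1,2,3,6,8}; col 1 has {2,8,9}; box has {1,2,8,9}; main diagonal has {2,5,7,9} → only 4 remains.
(1,4) = 9: row 1 has {1,2,3,4,6,8}; col 4 has {1,3,5,6,7}; box has {1,2,3,6} → only 9 remains.
(2,2) = 6: row 2 has {1,2,5}; col 2 has {1,3,7}; box has {1,2,4,8,9}; main diagonal has {2,4,5,7,9} → only 6 remains.
(2,5) = 8: row 2 has {1,2,5,6}; col 5 has {2,3,4,5,7,9}; box has {1,2,3,6,9} → only 8 remains.
(3,2) = 5: row 3 has {3,6,8,9}; col 2 has {1,3,6,7}; box has {1,2,4,6,8,9} → only 5 remains.
(3,6) = 7: row 3 has {3,5,6,8,9}; col 6 has {1,2,4,6}; box has {1,2,3,6,8,9} → only 7 remains.
(3,7) = 2: row 3 has {3,5,6,7,8,9}; col 7 has {1,3,4,5,6}; box has {3,5,6,8}; anti-diagonal has {1,4,5,7,8} → only 2 remains.
(4,4) = 8: row 4 has {1,3,4,9}; col 4 has {1,3,5,6,7,9}; box has {1,2,4,5,7,9}; main diagonal has {2,4,5,6,7,9} → only 8 remains.
(4,5) = 6: row 4 has {1,3,4,8,9}; col 5 has {2,3,4,5,7,8,9}; box has {1,2,4,5,7,8,9} → only 6 remains.
(4,9) = 5: row 4 has {1,3,4,6,8,9}; col 9 has {2,7,8}; box has {1,3} → only 5 remains.
(6,6) = 3: row 6 has {1,7,9}; col 6 has {1,2,4,6,7}; box has {1,2,4,5,6,7,8,9}; main diagonal has {2,4,5,6,7,8,9} → only 3 remains.
(6,7) = 8: row 6 has {1,3,7,9}; col 7 has {1,2,3,4,5,6}; box has {1,3,5} → only 8 remains.
(7,3) = 6: row 7 has {3,4,5,7}; col 3 has {9}; box has {}; anti-diagonal has {1,2,4,5,7,8} → only 6 remains.
(8,2) = 9: row 8 has {4,5,6}; col 2 has {1,3,5,6,7}; box has {6}; anti-diagonal has {1,2,4,5,6,7,8} → only 9 remains.
(8,4) = 2: row 8 has {4,5,6,9}; col 4 has {1,3,5,6,7,8,9}; box has {3,4,5,6,7} → only 2 remains.
(8,8) = 1: row 8 has {2,4,5,6,9}; col 8 has {3,5,6,8}; box has {2,4,5,6,7,8}; main diagonal has {2,3,4,5,6,7,8,9} → only 1 remains.
(8,9) = 3: row 8 has {1,2,4,5,6,9}; col 9 has {2,5,7,8}; box has {1,2,4,5,6,7,8} → only 3 remains.
(9,1) = 3: row 9 has {2,6,7,8}; col 1 has {2,4,8,9}; box has {6,9}; anti-diagonal has {1,2,4,5,6,7,8,9} → only 3 remains.
(9,2) = 4: row 9 has {2,3,6,7,8}; col 2 has {1,3,5,6,7,9}; box has {3,6,9} → only 4 remains.
(9,5) = 1: row 9 has {2,3,4,6,7,8}; col 5 has {2,3,4,5,6,7,8,9}; box has {2,3,4,5,6,7} → only 1 remains.
(9,6) = 9: row 9 has {1,2,3,4,6,7,8}; col 6 has {1,2,3,4,6,7}; box has {1,2,3,4,5,6,7} → only 9 remains.
(1,3) = 7: row 1 has {1,2,3,4,6,8,9}; col 3 has {6,9}; box has {1,2,4,5,6,8,9} → only 7 remains.
(1,6) = 5: row 1 has {1,2,3,4,6,7,8,9}; col 6 has {1,2,3,4,6,7,9}; box has {1,2,3,6,7,8,9} → only 5 remains.
(2,3) = 3: row 2 has {1,2,5,6,8}; col 3 has {6,7,9}; box has {1,2,4,5,6,7,8,9} → only 3 remains.
(2,4) = 4: row 2 has {1,2,3,5,6,8}; col 4 has {1,2,3,5,6,7,8,9}; box has {1,2,3,5,6,7,8,9} → only 4 remains.
(2,9) = 9: row 2 has {1,2,3,4,5,6,8}; col 9 has {2,3,5,7,8}; box has {2,3,5,6,8} → only 9 remains.
(3,8) = 4: row 3 has {2,3,5,6,7,8,9}; col 8 has {1,3,5,6,8}; box has {2,3,5,6,8,9} → only 4 remains.
(3,9) = 1: row 3 has {2,3,4,5,6,7,8,9}; col 9 has {2,3,5,7,8,9}; box has {2,3,4,5,6,8,9} → only 1 remains.
(4,3) = 2: row 4 has {1,3,4,5,6,8,9}; col 3 has {3,6,7,9}; box has {3,7,9} → only 2 remains.
(4,8) = 7: row 4 has {1,2,3,4,5,6,8,9}; col 8 has {1,3,4,5,6,8}; box has {1,3,5,8} → only 7 remains.
(5,2) = 8: row 5 has {2,3,5,7}; col 2 has {1,3,4,5,6,7,9}; box has {2,3,7,9} → only 8 remains.
(5,7) = 9: row 5 has {2,3,5,7,8}; col 7 has {1,2,3,4,5,6,8}; box has {1,3,5,7,8} → only 9 remains.
(6,8) = 2: row 6 has {1,3,7,8,9}; col 8 has {1,3,4,5,6,7,8}; box has {1,3,5,7,8,9} → only 2 remains.
(7,1) = 1: row 7 has {3,4,5,6,7}; col 1 has {2,3,4,8,9}; box has {3,4,6,9} → only 1 remains.
(7,2) = 2: row 7 has {1,3,4,5,6,7}; col 2 has {1,3,4,5,6,7,8,9}; box has {1,3,4,6,9} → only 2 remains.
(7,6) = 8: row 7 has {1,2,3,4,5,6,7}; col 6 has {1,2,3,4,5,6,7,9}; box has {1,2,3,4,5,6,7,9} → only 8 remains.
(7,8) = 9: row 7 has {1,2,3,4,5,6,7,8}; col 8 has {1,2,3,4,5,6,7,8}; box has {1,2,3,4,5,6,7,8} → only 9 remains.
(8,1) = 7: row 8 has {1,2,3,4,5,6,9}; col 1 has {1,2,3,4,8,9}; box has {1,2,3,4,6,9} → only 7 remains.
(8,3) = 8: row 8 has {1,2,3,4,5,6,7,9}; col 3 has {2,3,6,7,9}; box has {1,2,3,4,6,7,9} → only 8 remains.
(9,3) = 5: row 9 has {1,2,3,4,6,7,8,9}; col 3 has {2,3,6,7,8,9}; box has {1,2,3,4,6,7,8,9} → only 5 remains.
(2,7) = 7: row 2 has {1,2,3,4,5,6,8,9}; col 7 has {1,2,3,4,5,6,8,9}; box has {1,2,3,4,5,6,8,9} → only 7 remains.
(5,1) = 6: row 5 has {2,3,5,7,8,9}; col 1 has {1,2,3,4,7,8,9}; box has {2,3,7,8,9} → only 6 remains.
(5,9) = 4: row 5 has {2,3,5,6,7,8,9}; col 9 has {1,2,3,5,7,8,9}; box has {1,2,3,5,7,8,9} → only 4 remains.
(6,1) = 5: row 6 has {1,2,3,7,8,9}; col 1 has {1,2,3,4,6,7,8,9}; box has {2,3,6,7,8,9} → only 5 remains.
(6,3) = 4: row 6 has {1,2,3,5,7,8,9}; col 3 has {2,3,5,6,7,8,9}; box has {2,3,5,6,7,8,9} → only 4 remains.
(6,9) = 6: row 6 has {1,2,3,4,5,7,8,9}; col 9 has {1,2,3,4,5,7,8,9}; box has {1,2,3,4,5,7,8,9} → only 6 remains.
(5,3) = 1: row 5 has {2,3,4,5,6,7,8,9}; col 3 has {2,3,4,5,6,7,8,9}; box has {2,3,4,5,6,7,8,9} → only 1 remains.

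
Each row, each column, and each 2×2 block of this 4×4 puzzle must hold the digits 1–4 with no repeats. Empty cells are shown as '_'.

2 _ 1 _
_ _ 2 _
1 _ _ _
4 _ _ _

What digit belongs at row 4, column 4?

1

row 2, column 1 = 3 (sole candidate).
row 2, column 4 = 4 (sole candidate).
row 4, column 3 = 3 (sole candidate).
row 1, column 2 = 4 (sole candidate).
row 1, column 4 = 3 (sole candidate).
row 2, column 2 = 1 (sole candidate).
row 3, column 3 = 4 (sole candidate).
row 3, column 4 = 2 (sole candidate).
row 4, column 2 = 2 (sole candidate).
row 4, column 4 = 1: row 4 has {2,3,4}; col 4 has {2,3,4}; box has {2,3,4} → only 1 remains.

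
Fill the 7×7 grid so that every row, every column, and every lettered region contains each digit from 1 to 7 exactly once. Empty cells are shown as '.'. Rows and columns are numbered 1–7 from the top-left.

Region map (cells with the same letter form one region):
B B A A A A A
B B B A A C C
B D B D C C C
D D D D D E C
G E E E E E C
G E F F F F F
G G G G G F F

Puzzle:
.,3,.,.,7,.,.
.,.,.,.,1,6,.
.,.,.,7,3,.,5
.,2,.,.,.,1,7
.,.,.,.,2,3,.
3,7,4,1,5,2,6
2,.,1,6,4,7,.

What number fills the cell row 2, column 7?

2

row 3, column 6 = 4: row 3 has {3,5,7}; col 6 has {1,2,3,6,7}; region has {3,5,6,7} → only 4 remains.
row 4, column 5 = 6: row 4 has {1,2,7}; col 5 has {1,2,3,4,5,7}; region has {2,7} → only 6 remains.
row 5, column 7 = 1: row 5 has {2,3}; col 7 has {5,6,7}; region has {3,4,5,6,7} → only 1 remains.
row 7, column 2 = 5: row 7 has {1,2,4,6,7}; col 2 has {2,3,7}; region has {1,2,3,4,6} → only 5 remains.
row 7, column 7 = 3: row 7 has {1,2,4,5,6,7}; col 7 has {1,5,6,7}; region has {1,2,4,5,6,7} → only 3 remains.
row 1, column 6 = 5: row 1 has {3,7}; col 6 has {1,2,3,4,6,7}; region has {1,7} → only 5 remains.
row 2, column 2 = 4: row 2 has {1,6}; col 2 has {2,3,5,7}; region has {3} → only 4 remains.
row 2, column 7 = 2: row 2 has {1,4,6}; col 7 has {1,3,5,6,7}; region has {1,3,4,5,6,7} → only 2 remains.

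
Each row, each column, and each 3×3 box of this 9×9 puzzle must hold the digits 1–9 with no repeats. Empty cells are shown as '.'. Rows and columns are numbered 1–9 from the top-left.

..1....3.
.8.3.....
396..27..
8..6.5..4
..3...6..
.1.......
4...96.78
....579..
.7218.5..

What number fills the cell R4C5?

7

R4C2 = 2 (sole candidate).
R7C3 = 5 (sole candidate).
R7C4 = 2 (sole candidate).
R8C3 = 8 (sole candidate).
R8C4 = 4 (sole candidate).
R9C6 = 3 (sole candidate).
R9C9 = 6 (sole candidate).
R7C2 = 3 (sole candidate).
R7C7 = 1 (sole candidate).
R8C2 = 6 (sole candidate).
R8C8 = 2 (sole candidate).
R8C9 = 3 (sole candidate).
R9C1 = 9 (sole candidate).
R9C8 = 4 (sole candidate).
R4C7 = 3 (sole candidate).
R8C1 = 1 (sole candidate).
R1C5 = 6 (hidden single in row 1).
R2C8 = 6 (hidden single in row 2).
R3C5 = 4 (hidden single in row 3).
R6C5 = 3 (hidden single in row 6).
R6C1 = 6 (hidden single in row 6).
R5C5 = 2 (hidden single in column 5).
Singles propagation stalls; R4C5 is still open with candidates {1,7}.
  Try R4C5 = 1: this forces R2C5=7, R4C8=9, R2C3=4, R2C7=2, R4C3=7, R5C1=5; then R2C1 has no candidate left — contradiction.
So R4C5 = 7.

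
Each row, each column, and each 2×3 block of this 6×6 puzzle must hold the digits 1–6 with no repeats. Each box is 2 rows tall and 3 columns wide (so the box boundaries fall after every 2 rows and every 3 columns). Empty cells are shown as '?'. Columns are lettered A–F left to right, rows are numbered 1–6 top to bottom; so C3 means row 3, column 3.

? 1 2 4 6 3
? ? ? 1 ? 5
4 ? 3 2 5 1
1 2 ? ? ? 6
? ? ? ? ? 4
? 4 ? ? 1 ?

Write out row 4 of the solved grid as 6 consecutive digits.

A1 = 5 (sole candidate).
E2 = 2 (sole candidate).
B3 = 6 (sole candidate).
C4 = 5: row 4 has {1,2,6}; col 3 has {2,3}; box has {1,2,3,4,6} → only 5 remains.
D4 = 3: row 4 has {1,2,5,6}; col 4 has {1,2,4}; box has {1,2,5,6} → only 3 remains.
E4 = 4: row 4 has {1,2,3,5,6}; col 5 has {1,2,5,6}; box has {1,2,3,5,6} → only 4 remains.

125346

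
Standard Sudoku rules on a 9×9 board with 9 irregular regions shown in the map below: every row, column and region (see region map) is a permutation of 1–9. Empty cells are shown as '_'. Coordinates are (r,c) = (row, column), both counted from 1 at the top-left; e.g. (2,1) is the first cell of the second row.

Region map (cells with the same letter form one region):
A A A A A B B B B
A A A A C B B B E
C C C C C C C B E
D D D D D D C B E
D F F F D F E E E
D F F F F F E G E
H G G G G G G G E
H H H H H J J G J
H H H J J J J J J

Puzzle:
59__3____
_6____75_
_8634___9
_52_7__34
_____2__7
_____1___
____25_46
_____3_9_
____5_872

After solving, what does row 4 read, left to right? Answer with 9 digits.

(3,6) = 7: row 3 has {3,4,6,8,9}; col 6 has {1,2,3,5}; region has {3,4,6,8} → only 7 remains.
(8,9) = 1: row 8 has {3,9}; col 9 has {2,4,6,7,9}; region has {2,3,5,7,8} → only 1 remains.
(1,9) = 8: row 1 has {3,5,9}; col 9 has {1,2,4,6,7,9}; region has {3,5,7} → only 8 remains.
(2,9) = 3: row 2 has {5,6,7}; col 9 has {1,2,4,6,7,8,9}; region has {4,6,7,9} → only 3 remains.
(6,9) = 5: row 6 has {1}; col 9 has {1,2,3,4,6,7,8,9}; region has {3,4,6,7,9} → only 5 remains.
(5,7) = 1: row 5 has {2,7}; col 7 has {7,8}; region has {3,4,5,6,7,9} → only 1 remains.
(5,8) = 8: row 5 has {1,2,7}; col 8 has {3,4,5,7,9}; region has {1,3,4,5,6,7,9} → only 8 remains.
(6,7) = 2: row 6 has {1,5}; col 7 has {1,7,8}; region has {1,3,4,5,6,7,8,9} → only 2 remains.
(6,8) = 6: row 6 has {1,2,5}; col 8 has {3,4,5,7,8,9}; region has {2,4,5,9} → only 6 remains.
(7,7) = 3: row 7 has {2,4,5,6}; col 7 has {1,2,7,8}; region has {2,4,5,6,9} → only 3 remains.
(3,7) = 5: row 3 has {3,4,6,7,8,9}; col 7 has {1,2,3,7,8}; region has {3,4,6,7,8} → only 5 remains.
(4,7) = 9: row 4 has {2,3,4,5,7}; col 7 has {1,2,3,5,7,8}; region has {3,4,5,6,7,8} → only 9 remains.
(2,5) = 1: row 2 has {3,5,6,7}; col 5 has {2,3,4,5,7}; region has {3,4,5,6,7,8,9} → only 1 remains.
(3,1) = 2: row 3 has {3,4,5,6,7,8,9}; col 1 has {5}; region has {1,3,4,5,6,7,8,9} → only 2 remains.
(3,8) = 1: row 3 has {2,3,4,5,6,7,8,9}; col 8 has {3,4,5,6,7,8,9}; region has {3,5,7,8} → only 1 remains.
(1,8) = 2: row 1 has {3,5,8,9}; col 8 has {1,3,4,5,6,7,8,9}; region has {1,3,5,7,8} → only 2 remains.
(2,6) = 9: in row 2, 9 can only go here (every other open cell in that row sees a 9).
(2,4) = 2: in row 2, 2 can only go here (every other open cell in that row sees a 2).
(7,1) = 9: in row 7, 9 can only go here (every other open cell in that row sees a 9).
(8,2) = 2: in row 8, 2 can only go here (every other open cell in that row sees a 2).
(9,4) = 9: in row 9, 9 can only go here (every other open cell in that row sees a 9).
(8,1) = 7: in column 1, 7 can only go here (every other open cell in that column sees a 7).
(4,6) = 8: in column 6, 8 can only go here (every other open cell in that column sees an 8).
(2,1) = 8: in column 1, 8 can only go here (every other open cell in that column sees an 8).
(2,3) = 4: row 2 has {1,2,3,5,6,7,8,9}; col 3 has {2,6}; region has {2,3,5,6,8,9} → only 4 remains.
(5,5) = 9: in region D, 9 can only go here (every other open cell in that region sees a 9).
(6,5) = 8: row 6 has {1,2,5,6}; col 5 has {1,2,3,4,5,7,9}; region has {1,2} → only 8 remains.
(8,5) = 6: row 8 has {1,2,3,7,9}; col 5 has {1,2,3,4,5,7,8,9}; region has {2,7,9} → only 6 remains.
(8,7) = 4: row 8 has {1,2,3,6,7,9}; col 7 has {1,2,3,5,7,8,9}; region has {1,2,3,5,7,8,9} → only 4 remains.
(9,6) = 6: row 9 has {2,5,7,8,9}; col 6 has {1,2,3,5,7,8,9}; region has {1,2,3,4,5,7,8,9} → only 6 remains.
(1,6) = 4: row 1 has {2,3,5,8,9}; col 6 has {1,2,3,5,6,7,8,9}; region has {1,2,3,5,7,8,9} → only 4 remains.
(1,7) = 6: row 1 has {2,3,4,5,8,9}; col 7 has {1,2,3,4,5,7,8,9}; region has {1,2,3,4,5,7,8,9} → only 6 remains.
(6,3) = 9: in row 6, 9 can only go here (every other open cell in that row sees a 9).
(5,4) = 6: in region F, 6 can only go here (every other open cell in that region sees a 6).
(4,4) = 1: row 4 has {2,3,4,5,7,8,9}; col 4 has {2,3,6,9}; region has {2,5,7,8,9} → only 1 remains.
(1,4) = 7: row 1 has {2,3,4,5,6,8,9}; col 4 has {1,2,3,6,9}; region has {2,3,4,5,6,8,9} → only 7 remains.
(4,1) = 6: row 4 has {1,2,3,4,5,7,8,9}; col 1 has {2,5,7,8,9}; region has {1,2,5,7,8,9} → only 6 remains.

652178934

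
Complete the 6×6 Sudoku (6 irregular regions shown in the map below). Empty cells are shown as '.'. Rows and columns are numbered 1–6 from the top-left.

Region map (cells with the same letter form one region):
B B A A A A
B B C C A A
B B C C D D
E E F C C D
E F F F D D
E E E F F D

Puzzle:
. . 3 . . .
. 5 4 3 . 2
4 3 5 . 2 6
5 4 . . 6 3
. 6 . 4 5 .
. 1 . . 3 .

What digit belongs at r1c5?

r1c2 = 2: row 1 has {3}; col 2 has {1,3,4,5,6}; region has {3,4,5} → only 2 remains.
r2c5 = 1: row 2 has {2,3,4,5}; col 5 has {2,3,5,6}; region has {2,3} → only 1 remains.
r3c4 = 1: row 3 has {2,3,4,5,6}; col 4 has {3,4}; region has {3,4,5,6} → only 1 remains.
r4c4 = 2: row 4 has {3,4,5,6}; col 4 has {1,3,4}; region has {1,3,4,5,6} → only 2 remains.
r5c6 = 1: row 5 has {4,5,6}; col 6 has {2,3,6}; region has {2,3,5,6} → only 1 remains.
r6c4 = 5: row 6 has {1,3}; col 4 has {1,2,3,4}; region has {3,4,6} → only 5 remains.
r6c6 = 4: row 6 has {1,3,5}; col 6 has {1,2,3,6}; region has {1,2,3,5,6} → only 4 remains.
r1c4 = 6: row 1 has {2,3}; col 4 has {1,2,3,4,5}; region has {1,2,3} → only 6 remains.
r1c5 = 4: row 1 has {2,3,6}; col 5 has {1,2,3,5,6}; region has {1,2,3,6} → only 4 remains.

4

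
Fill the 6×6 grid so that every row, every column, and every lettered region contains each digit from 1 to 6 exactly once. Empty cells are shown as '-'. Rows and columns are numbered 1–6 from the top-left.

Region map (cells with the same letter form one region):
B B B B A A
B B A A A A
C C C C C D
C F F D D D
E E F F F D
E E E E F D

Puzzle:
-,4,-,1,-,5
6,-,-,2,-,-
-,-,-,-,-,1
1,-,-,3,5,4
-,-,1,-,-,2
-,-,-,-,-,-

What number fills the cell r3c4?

r2c6 = 3: row 2 has {2,6}; col 6 has {1,2,4,5}; region has {2,5} → only 3 remains.
r6c6 = 6: row 6 has {}; col 6 has {1,2,3,4,5}; region has {1,2,3,4,5} → only 6 remains.
r1c5 = 6: row 1 has {1,4,5}; col 5 has {5}; region has {2,3,5} → only 6 remains.
r2c2 = 5: row 2 has {2,3,6}; col 2 has {4}; region has {1,4,6} → only 5 remains.
r2c3 = 4: row 2 has {2,3,5,6}; col 3 has {1}; region has {2,3,5,6} → only 4 remains.
r2c5 = 1: row 2 has {2,3,4,5,6}; col 5 has {5,6}; region has {2,3,4,5,6} → only 1 remains.
r6c2 = 1: in row 6, 1 can only go here (every other open cell in that row sees a 1).
r5c2 = 6: in region E, 6 can only go here (every other open cell in that region sees a 6).
r4c2 = 2: row 4 has {1,3,4,5}; col 2 has {1,4,5,6}; region has {1} → only 2 remains.
r4c3 = 6: row 4 has {1,2,3,4,5}; col 3 has {1,4}; region has {1,2} → only 6 remains.
r3c2 = 3: row 3 has {1}; col 2 has {1,2,4,5,6}; region has {1} → only 3 remains.
r3c4 = 6: in row 3, 6 can only go here (every other open cell in that row sees a 6).

6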